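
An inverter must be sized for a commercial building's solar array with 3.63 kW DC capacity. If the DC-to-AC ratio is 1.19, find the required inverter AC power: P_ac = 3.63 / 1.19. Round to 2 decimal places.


The inverter AC capacity is determined by the DC/AC ratio.
Given: P_dc = 3.63 kW, DC/AC ratio = 1.19
P_ac = P_dc / ratio = 3.63 / 1.19
P_ac = 3.05 kW

3.05


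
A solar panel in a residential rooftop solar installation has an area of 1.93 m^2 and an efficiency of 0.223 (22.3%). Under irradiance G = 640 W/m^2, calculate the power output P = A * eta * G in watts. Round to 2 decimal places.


Use the solar power formula P = A * eta * G.
Given: A = 1.93 m^2, eta = 0.223, G = 640 W/m^2
P = 1.93 * 0.223 * 640
P = 275.45 W

275.45


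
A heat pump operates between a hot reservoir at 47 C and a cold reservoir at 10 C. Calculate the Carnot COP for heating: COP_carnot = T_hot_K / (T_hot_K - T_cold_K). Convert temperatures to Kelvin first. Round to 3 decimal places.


Convert to Kelvin:
  T_hot = 47 + 273.15 = 320.15 K
  T_cold = 10 + 273.15 = 283.15 K
Apply Carnot COP formula:
  COP = T_hot_K / (T_hot_K - T_cold_K) = 320.15 / 37.0
  COP = 8.653

8.653


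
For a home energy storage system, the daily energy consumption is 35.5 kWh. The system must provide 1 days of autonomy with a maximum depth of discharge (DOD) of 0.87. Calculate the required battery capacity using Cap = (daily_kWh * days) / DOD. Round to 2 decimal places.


Total energy needed = daily * days = 35.5 * 1 = 35.5 kWh
Account for depth of discharge:
  Cap = total_energy / DOD = 35.5 / 0.87
  Cap = 40.80 kWh

40.80


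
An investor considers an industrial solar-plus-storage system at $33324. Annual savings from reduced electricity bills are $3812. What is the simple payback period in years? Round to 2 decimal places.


Simple payback period = initial cost / annual savings
Payback = 33324 / 3812
Payback = 8.74 years

8.74


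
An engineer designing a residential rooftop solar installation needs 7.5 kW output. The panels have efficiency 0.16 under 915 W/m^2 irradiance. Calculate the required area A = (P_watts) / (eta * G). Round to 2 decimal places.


Convert target power to watts: P = 7.5 * 1000 = 7500.0 W
Compute denominator: eta * G = 0.16 * 915 = 146.4
Required area A = P / (eta * G) = 7500.0 / 146.4
A = 51.23 m^2

51.23


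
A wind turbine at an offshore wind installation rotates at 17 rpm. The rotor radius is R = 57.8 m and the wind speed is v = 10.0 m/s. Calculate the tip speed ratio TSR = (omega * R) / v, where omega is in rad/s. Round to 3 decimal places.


Convert rotational speed to rad/s:
  omega = 17 * 2 * pi / 60 = 1.7802 rad/s
Compute tip speed:
  v_tip = omega * R = 1.7802 * 57.8 = 102.898 m/s
Tip speed ratio:
  TSR = v_tip / v_wind = 102.898 / 10.0 = 10.290

10.290


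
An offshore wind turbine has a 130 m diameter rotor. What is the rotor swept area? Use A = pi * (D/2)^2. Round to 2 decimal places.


Compute the rotor radius:
  r = D / 2 = 130 / 2 = 65.0 m
Calculate swept area:
  A = pi * r^2 = pi * 65.0^2
  A = 13273.23 m^2

13273.23


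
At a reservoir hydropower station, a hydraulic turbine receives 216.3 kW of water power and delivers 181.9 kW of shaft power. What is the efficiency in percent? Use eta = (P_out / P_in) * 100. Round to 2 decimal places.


Turbine efficiency = (output power / input power) * 100
eta = (181.9 / 216.3) * 100
eta = 84.10%

84.10


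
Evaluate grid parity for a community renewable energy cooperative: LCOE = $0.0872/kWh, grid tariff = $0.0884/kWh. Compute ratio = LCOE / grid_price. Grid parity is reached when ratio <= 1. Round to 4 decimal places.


Compare LCOE to grid price:
  LCOE = $0.0872/kWh, Grid price = $0.0884/kWh
  Ratio = LCOE / grid_price = 0.0872 / 0.0884 = 0.9864
  Grid parity achieved (ratio <= 1)? yes

0.9864


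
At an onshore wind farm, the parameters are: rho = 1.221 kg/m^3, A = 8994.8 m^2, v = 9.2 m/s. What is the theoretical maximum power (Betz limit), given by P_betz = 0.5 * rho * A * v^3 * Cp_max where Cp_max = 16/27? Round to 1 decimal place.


The Betz coefficient Cp_max = 16/27 = 0.5926
v^3 = 9.2^3 = 778.688
P_betz = 0.5 * rho * A * v^3 * Cp_max
P_betz = 0.5 * 1.221 * 8994.8 * 778.688 * 0.5926
P_betz = 2533943.2 W

2533943.2


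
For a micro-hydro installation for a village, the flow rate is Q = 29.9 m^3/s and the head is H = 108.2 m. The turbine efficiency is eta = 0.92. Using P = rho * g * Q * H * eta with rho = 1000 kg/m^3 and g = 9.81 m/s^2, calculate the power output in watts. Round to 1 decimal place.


Apply the hydropower formula P = rho * g * Q * H * eta
rho * g = 1000 * 9.81 = 9810.0
P = 9810.0 * 29.9 * 108.2 * 0.92
P = 29198146.5 W

29198146.5


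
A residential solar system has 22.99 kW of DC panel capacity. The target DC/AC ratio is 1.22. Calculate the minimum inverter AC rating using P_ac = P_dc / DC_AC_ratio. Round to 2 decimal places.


The inverter AC capacity is determined by the DC/AC ratio.
Given: P_dc = 22.99 kW, DC/AC ratio = 1.22
P_ac = P_dc / ratio = 22.99 / 1.22
P_ac = 18.84 kW

18.84


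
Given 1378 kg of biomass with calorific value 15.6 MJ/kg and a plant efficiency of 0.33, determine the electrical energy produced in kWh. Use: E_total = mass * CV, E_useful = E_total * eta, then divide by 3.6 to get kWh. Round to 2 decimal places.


Total energy = mass * CV = 1378 * 15.6 = 21496.8 MJ
Useful energy = total * eta = 21496.8 * 0.33 = 7093.94 MJ
Convert to kWh: 7093.94 / 3.6
Useful energy = 1970.54 kWh

1970.54


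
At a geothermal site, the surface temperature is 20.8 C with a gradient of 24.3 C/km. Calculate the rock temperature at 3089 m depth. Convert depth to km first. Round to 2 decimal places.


Convert depth to km: 3089 / 1000 = 3.089 km
Temperature increase = gradient * depth_km = 24.3 * 3.089 = 75.06 C
Temperature at depth = T_surface + delta_T = 20.8 + 75.06
T = 95.86 C

95.86


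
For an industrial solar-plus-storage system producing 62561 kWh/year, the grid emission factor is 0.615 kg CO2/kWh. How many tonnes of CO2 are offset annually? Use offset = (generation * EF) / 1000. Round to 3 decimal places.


CO2 offset in kg = generation * emission_factor
CO2 offset = 62561 * 0.615 = 38475.02 kg
Convert to tonnes:
  CO2 offset = 38475.02 / 1000 = 38.475 tonnes

38.475


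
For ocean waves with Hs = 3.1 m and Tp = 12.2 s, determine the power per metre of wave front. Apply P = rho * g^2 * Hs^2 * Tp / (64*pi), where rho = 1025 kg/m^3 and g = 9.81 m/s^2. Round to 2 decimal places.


Apply wave power formula:
  g^2 = 9.81^2 = 96.2361
  Hs^2 = 3.1^2 = 9.61
  Numerator = rho * g^2 * Hs^2 * Tp = 1025 * 96.2361 * 9.61 * 12.2 = 11564985.66
  Denominator = 64 * pi = 201.0619
  P = 11564985.66 / 201.0619 = 57519.52 W/m

57519.52


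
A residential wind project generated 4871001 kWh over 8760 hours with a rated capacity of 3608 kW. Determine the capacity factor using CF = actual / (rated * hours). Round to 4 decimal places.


Capacity factor = actual output / maximum possible output
Maximum possible = rated * hours = 3608 * 8760 = 31606080 kWh
CF = 4871001 / 31606080
CF = 0.1541

0.1541


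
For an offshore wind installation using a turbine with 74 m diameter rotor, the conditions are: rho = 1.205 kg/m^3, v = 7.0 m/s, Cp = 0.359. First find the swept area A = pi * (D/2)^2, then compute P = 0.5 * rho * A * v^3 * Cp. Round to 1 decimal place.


Step 1 -- Compute swept area:
  A = pi * (D/2)^2 = pi * (74/2)^2 = 4300.84 m^2
Step 2 -- Apply wind power equation:
  P = 0.5 * rho * A * v^3 * Cp
  v^3 = 7.0^3 = 343.0
  P = 0.5 * 1.205 * 4300.84 * 343.0 * 0.359
  P = 319079.5 W

319079.5


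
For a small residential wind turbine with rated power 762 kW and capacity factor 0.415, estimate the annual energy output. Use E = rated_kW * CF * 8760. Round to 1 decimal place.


Annual energy = rated_kW * capacity_factor * hours_per_year
Given: P_rated = 762 kW, CF = 0.415, hours = 8760
E = 762 * 0.415 * 8760
E = 2770174.8 kWh

2770174.8


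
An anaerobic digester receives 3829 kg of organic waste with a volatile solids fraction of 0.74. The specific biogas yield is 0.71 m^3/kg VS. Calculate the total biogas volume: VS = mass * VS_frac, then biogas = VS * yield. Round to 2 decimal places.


Compute volatile solids:
  VS = mass * VS_fraction = 3829 * 0.74 = 2833.46 kg
Calculate biogas volume:
  Biogas = VS * specific_yield = 2833.46 * 0.71
  Biogas = 2011.76 m^3

2011.76


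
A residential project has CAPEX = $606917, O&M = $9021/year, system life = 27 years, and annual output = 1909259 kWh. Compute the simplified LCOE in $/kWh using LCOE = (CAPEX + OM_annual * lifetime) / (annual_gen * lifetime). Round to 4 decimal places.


Total cost = CAPEX + OM * lifetime = 606917 + 9021 * 27 = 606917 + 243567 = 850484
Total generation = annual * lifetime = 1909259 * 27 = 51549993 kWh
LCOE = 850484 / 51549993
LCOE = 0.0165 $/kWh

0.0165


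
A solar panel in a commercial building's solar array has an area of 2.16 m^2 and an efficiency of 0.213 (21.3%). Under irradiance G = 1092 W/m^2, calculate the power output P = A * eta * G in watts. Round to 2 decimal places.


Use the solar power formula P = A * eta * G.
Given: A = 2.16 m^2, eta = 0.213, G = 1092 W/m^2
P = 2.16 * 0.213 * 1092
P = 502.41 W

502.41


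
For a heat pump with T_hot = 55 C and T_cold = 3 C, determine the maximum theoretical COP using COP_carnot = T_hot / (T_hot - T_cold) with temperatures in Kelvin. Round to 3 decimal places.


Convert to Kelvin:
  T_hot = 55 + 273.15 = 328.15 K
  T_cold = 3 + 273.15 = 276.15 K
Apply Carnot COP formula:
  COP = T_hot_K / (T_hot_K - T_cold_K) = 328.15 / 52.0
  COP = 6.311

6.311


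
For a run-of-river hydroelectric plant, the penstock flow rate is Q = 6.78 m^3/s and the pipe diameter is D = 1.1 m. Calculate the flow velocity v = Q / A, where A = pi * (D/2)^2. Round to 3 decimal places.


Compute pipe cross-sectional area:
  A = pi * (D/2)^2 = pi * (1.1/2)^2 = 0.9503 m^2
Calculate velocity:
  v = Q / A = 6.78 / 0.9503
  v = 7.134 m/s

7.134


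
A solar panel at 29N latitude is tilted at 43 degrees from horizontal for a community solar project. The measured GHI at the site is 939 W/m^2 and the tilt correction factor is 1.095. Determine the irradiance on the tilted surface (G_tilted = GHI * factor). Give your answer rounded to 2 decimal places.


Identify the given values:
  GHI = 939 W/m^2, tilt correction factor = 1.095
Apply the formula G_tilted = GHI * factor:
  G_tilted = 939 * 1.095
  G_tilted = 1028.21 W/m^2

1028.21


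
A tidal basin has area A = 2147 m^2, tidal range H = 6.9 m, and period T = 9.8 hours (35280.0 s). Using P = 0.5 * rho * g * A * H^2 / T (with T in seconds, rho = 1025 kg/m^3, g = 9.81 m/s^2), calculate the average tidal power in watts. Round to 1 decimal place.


Convert period to seconds: T = 9.8 * 3600 = 35280.0 s
H^2 = 6.9^2 = 47.61
P = 0.5 * rho * g * A * H^2 / T
P = 0.5 * 1025 * 9.81 * 2147 * 47.61 / 35280.0
P = 14566.8 W

14566.8


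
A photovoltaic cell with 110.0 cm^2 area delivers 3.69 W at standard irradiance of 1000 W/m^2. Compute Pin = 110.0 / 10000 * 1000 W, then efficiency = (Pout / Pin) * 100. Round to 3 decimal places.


First compute the input power:
  Pin = area_cm2 / 10000 * G = 110.0 / 10000 * 1000 = 11.0 W
Then compute efficiency:
  Efficiency = (Pout / Pin) * 100 = (3.69 / 11.0) * 100
  Efficiency = 33.545%

33.545


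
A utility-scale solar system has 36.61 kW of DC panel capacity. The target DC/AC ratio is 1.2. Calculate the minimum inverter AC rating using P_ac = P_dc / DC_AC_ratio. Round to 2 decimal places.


The inverter AC capacity is determined by the DC/AC ratio.
Given: P_dc = 36.61 kW, DC/AC ratio = 1.2
P_ac = P_dc / ratio = 36.61 / 1.2
P_ac = 30.51 kW

30.51


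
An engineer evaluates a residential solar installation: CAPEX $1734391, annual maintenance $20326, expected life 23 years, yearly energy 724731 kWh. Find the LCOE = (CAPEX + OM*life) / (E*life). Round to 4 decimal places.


Total cost = CAPEX + OM * lifetime = 1734391 + 20326 * 23 = 1734391 + 467498 = 2201889
Total generation = annual * lifetime = 724731 * 23 = 16668813 kWh
LCOE = 2201889 / 16668813
LCOE = 0.1321 $/kWh

0.1321


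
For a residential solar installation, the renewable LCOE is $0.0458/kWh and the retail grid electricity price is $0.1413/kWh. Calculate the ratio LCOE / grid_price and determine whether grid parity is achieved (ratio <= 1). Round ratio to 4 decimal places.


Compare LCOE to grid price:
  LCOE = $0.0458/kWh, Grid price = $0.1413/kWh
  Ratio = LCOE / grid_price = 0.0458 / 0.1413 = 0.3241
  Grid parity achieved (ratio <= 1)? yes

0.3241


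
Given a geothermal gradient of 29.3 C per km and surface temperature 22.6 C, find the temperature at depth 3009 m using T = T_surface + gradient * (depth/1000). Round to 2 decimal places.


Convert depth to km: 3009 / 1000 = 3.009 km
Temperature increase = gradient * depth_km = 29.3 * 3.009 = 88.16 C
Temperature at depth = T_surface + delta_T = 22.6 + 88.16
T = 110.76 C

110.76


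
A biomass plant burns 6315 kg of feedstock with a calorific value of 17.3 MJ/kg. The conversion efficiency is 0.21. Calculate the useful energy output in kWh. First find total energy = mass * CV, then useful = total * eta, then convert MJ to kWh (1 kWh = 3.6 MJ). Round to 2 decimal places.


Total energy = mass * CV = 6315 * 17.3 = 109249.5 MJ
Useful energy = total * eta = 109249.5 * 0.21 = 22942.4 MJ
Convert to kWh: 22942.4 / 3.6
Useful energy = 6372.89 kWh

6372.89


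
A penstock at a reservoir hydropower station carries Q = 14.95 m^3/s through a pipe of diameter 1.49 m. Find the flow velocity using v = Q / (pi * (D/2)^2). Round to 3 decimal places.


Compute pipe cross-sectional area:
  A = pi * (D/2)^2 = pi * (1.49/2)^2 = 1.7437 m^2
Calculate velocity:
  v = Q / A = 14.95 / 1.7437
  v = 8.574 m/s

8.574


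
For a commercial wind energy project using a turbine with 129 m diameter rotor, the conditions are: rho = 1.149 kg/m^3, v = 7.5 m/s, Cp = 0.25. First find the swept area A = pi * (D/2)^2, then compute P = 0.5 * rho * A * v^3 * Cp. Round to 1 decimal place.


Step 1 -- Compute swept area:
  A = pi * (D/2)^2 = pi * (129/2)^2 = 13069.81 m^2
Step 2 -- Apply wind power equation:
  P = 0.5 * rho * A * v^3 * Cp
  v^3 = 7.5^3 = 421.875
  P = 0.5 * 1.149 * 13069.81 * 421.875 * 0.25
  P = 791923.3 W

791923.3


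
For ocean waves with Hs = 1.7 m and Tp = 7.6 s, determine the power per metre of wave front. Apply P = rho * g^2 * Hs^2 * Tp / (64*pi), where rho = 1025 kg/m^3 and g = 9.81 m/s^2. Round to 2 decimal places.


Apply wave power formula:
  g^2 = 9.81^2 = 96.2361
  Hs^2 = 1.7^2 = 2.89
  Numerator = rho * g^2 * Hs^2 * Tp = 1025 * 96.2361 * 2.89 * 7.6 = 2166572.94
  Denominator = 64 * pi = 201.0619
  P = 2166572.94 / 201.0619 = 10775.65 W/m

10775.65


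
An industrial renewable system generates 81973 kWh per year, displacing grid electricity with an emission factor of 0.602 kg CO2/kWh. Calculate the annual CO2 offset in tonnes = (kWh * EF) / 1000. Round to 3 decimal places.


CO2 offset in kg = generation * emission_factor
CO2 offset = 81973 * 0.602 = 49347.75 kg
Convert to tonnes:
  CO2 offset = 49347.75 / 1000 = 49.348 tonnes

49.348


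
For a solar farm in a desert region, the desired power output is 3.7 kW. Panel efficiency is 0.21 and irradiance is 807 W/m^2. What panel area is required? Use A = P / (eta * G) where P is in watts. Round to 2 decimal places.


Convert target power to watts: P = 3.7 * 1000 = 3700.0 W
Compute denominator: eta * G = 0.21 * 807 = 169.47
Required area A = P / (eta * G) = 3700.0 / 169.47
A = 21.83 m^2

21.83


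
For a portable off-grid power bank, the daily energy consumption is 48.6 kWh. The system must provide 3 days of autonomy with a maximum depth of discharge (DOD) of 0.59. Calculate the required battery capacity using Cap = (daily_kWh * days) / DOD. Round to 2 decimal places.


Total energy needed = daily * days = 48.6 * 3 = 145.8 kWh
Account for depth of discharge:
  Cap = total_energy / DOD = 145.8 / 0.59
  Cap = 247.12 kWh

247.12


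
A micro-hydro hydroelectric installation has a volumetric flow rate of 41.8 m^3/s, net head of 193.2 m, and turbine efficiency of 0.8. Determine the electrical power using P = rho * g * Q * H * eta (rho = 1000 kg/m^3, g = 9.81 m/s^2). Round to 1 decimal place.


Apply the hydropower formula P = rho * g * Q * H * eta
rho * g = 1000 * 9.81 = 9810.0
P = 9810.0 * 41.8 * 193.2 * 0.8
P = 63378564.5 W

63378564.5


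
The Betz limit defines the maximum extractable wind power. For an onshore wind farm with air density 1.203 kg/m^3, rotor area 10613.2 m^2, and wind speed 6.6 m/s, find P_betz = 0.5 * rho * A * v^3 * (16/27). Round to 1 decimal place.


The Betz coefficient Cp_max = 16/27 = 0.5926
v^3 = 6.6^3 = 287.496
P_betz = 0.5 * rho * A * v^3 * Cp_max
P_betz = 0.5 * 1.203 * 10613.2 * 287.496 * 0.5926
P_betz = 1087602.0 W

1087602.0


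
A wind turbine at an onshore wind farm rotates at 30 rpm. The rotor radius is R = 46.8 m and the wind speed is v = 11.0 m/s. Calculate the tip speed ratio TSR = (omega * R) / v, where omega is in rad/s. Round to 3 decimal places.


Convert rotational speed to rad/s:
  omega = 30 * 2 * pi / 60 = 3.1416 rad/s
Compute tip speed:
  v_tip = omega * R = 3.1416 * 46.8 = 147.027 m/s
Tip speed ratio:
  TSR = v_tip / v_wind = 147.027 / 11.0 = 13.366

13.366


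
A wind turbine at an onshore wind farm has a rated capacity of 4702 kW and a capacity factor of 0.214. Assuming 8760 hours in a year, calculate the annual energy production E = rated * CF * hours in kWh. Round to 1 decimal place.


Annual energy = rated_kW * capacity_factor * hours_per_year
Given: P_rated = 4702 kW, CF = 0.214, hours = 8760
E = 4702 * 0.214 * 8760
E = 8814557.3 kWh

8814557.3


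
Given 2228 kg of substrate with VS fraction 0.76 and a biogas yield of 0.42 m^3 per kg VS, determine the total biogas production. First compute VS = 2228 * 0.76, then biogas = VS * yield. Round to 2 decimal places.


Compute volatile solids:
  VS = mass * VS_fraction = 2228 * 0.76 = 1693.28 kg
Calculate biogas volume:
  Biogas = VS * specific_yield = 1693.28 * 0.42
  Biogas = 711.18 m^3

711.18


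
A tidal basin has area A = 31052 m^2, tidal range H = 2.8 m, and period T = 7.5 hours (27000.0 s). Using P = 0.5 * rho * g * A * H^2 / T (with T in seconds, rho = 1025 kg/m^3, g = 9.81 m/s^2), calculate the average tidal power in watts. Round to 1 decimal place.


Convert period to seconds: T = 7.5 * 3600 = 27000.0 s
H^2 = 2.8^2 = 7.84
P = 0.5 * rho * g * A * H^2 / T
P = 0.5 * 1025 * 9.81 * 31052 * 7.84 / 27000.0
P = 45332.0 W

45332.0


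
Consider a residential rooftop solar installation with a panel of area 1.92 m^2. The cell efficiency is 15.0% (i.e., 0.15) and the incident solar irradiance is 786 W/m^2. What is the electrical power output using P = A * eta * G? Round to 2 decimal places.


Use the solar power formula P = A * eta * G.
Given: A = 1.92 m^2, eta = 0.15, G = 786 W/m^2
P = 1.92 * 0.15 * 786
P = 226.37 W

226.37


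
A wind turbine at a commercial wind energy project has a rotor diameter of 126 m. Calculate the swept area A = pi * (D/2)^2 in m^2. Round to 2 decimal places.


Compute the rotor radius:
  r = D / 2 = 126 / 2 = 63.0 m
Calculate swept area:
  A = pi * r^2 = pi * 63.0^2
  A = 12468.98 m^2

12468.98


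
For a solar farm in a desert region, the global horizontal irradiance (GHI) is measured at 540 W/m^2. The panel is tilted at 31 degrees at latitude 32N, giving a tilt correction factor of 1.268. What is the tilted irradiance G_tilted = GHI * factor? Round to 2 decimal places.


Identify the given values:
  GHI = 540 W/m^2, tilt correction factor = 1.268
Apply the formula G_tilted = GHI * factor:
  G_tilted = 540 * 1.268
  G_tilted = 684.72 W/m^2

684.72


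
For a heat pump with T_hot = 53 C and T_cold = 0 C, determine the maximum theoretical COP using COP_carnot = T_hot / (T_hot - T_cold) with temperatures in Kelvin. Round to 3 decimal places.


Convert to Kelvin:
  T_hot = 53 + 273.15 = 326.15 K
  T_cold = 0 + 273.15 = 273.15 K
Apply Carnot COP formula:
  COP = T_hot_K / (T_hot_K - T_cold_K) = 326.15 / 53.0
  COP = 6.154

6.154


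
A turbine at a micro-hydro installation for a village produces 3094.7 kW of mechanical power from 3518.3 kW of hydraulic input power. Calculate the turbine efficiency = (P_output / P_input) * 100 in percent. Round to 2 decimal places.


Turbine efficiency = (output power / input power) * 100
eta = (3094.7 / 3518.3) * 100
eta = 87.96%

87.96


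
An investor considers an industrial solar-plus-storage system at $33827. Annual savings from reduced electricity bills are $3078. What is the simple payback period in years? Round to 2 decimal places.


Simple payback period = initial cost / annual savings
Payback = 33827 / 3078
Payback = 10.99 years

10.99


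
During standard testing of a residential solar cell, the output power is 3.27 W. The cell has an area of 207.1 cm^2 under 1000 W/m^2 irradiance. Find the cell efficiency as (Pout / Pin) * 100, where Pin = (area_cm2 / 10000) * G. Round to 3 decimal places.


First compute the input power:
  Pin = area_cm2 / 10000 * G = 207.1 / 10000 * 1000 = 20.71 W
Then compute efficiency:
  Efficiency = (Pout / Pin) * 100 = (3.27 / 20.71) * 100
  Efficiency = 15.789%

15.789


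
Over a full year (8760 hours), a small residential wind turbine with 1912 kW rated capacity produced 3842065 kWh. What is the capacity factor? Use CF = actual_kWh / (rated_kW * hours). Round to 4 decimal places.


Capacity factor = actual output / maximum possible output
Maximum possible = rated * hours = 1912 * 8760 = 16749120 kWh
CF = 3842065 / 16749120
CF = 0.2294

0.2294


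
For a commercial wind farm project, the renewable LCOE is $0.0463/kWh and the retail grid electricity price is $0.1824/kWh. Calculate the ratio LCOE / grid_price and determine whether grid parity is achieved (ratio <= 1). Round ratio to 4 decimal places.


Compare LCOE to grid price:
  LCOE = $0.0463/kWh, Grid price = $0.1824/kWh
  Ratio = LCOE / grid_price = 0.0463 / 0.1824 = 0.2538
  Grid parity achieved (ratio <= 1)? yes

0.2538


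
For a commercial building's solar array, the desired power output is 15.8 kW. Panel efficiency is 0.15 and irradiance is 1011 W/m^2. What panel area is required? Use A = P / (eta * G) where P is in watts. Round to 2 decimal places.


Convert target power to watts: P = 15.8 * 1000 = 15800.0 W
Compute denominator: eta * G = 0.15 * 1011 = 151.65
Required area A = P / (eta * G) = 15800.0 / 151.65
A = 104.19 m^2

104.19


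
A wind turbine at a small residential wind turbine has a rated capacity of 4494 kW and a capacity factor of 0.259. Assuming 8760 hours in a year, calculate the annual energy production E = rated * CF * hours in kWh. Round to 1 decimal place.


Annual energy = rated_kW * capacity_factor * hours_per_year
Given: P_rated = 4494 kW, CF = 0.259, hours = 8760
E = 4494 * 0.259 * 8760
E = 10196167.0 kWh

10196167.0


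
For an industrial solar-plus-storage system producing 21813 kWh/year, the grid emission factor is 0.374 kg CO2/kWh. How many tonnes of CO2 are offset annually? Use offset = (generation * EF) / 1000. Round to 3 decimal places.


CO2 offset in kg = generation * emission_factor
CO2 offset = 21813 * 0.374 = 8158.06 kg
Convert to tonnes:
  CO2 offset = 8158.06 / 1000 = 8.158 tonnes

8.158


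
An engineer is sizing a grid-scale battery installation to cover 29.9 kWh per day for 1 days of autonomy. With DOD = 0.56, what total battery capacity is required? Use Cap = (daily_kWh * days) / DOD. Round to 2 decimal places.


Total energy needed = daily * days = 29.9 * 1 = 29.9 kWh
Account for depth of discharge:
  Cap = total_energy / DOD = 29.9 / 0.56
  Cap = 53.39 kWh

53.39


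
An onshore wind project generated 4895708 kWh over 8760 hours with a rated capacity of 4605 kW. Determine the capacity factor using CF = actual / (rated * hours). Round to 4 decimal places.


Capacity factor = actual output / maximum possible output
Maximum possible = rated * hours = 4605 * 8760 = 40339800 kWh
CF = 4895708 / 40339800
CF = 0.1214

0.1214


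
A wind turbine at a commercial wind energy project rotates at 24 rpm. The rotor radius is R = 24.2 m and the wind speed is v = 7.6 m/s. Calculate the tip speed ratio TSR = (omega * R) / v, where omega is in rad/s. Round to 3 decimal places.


Convert rotational speed to rad/s:
  omega = 24 * 2 * pi / 60 = 2.5133 rad/s
Compute tip speed:
  v_tip = omega * R = 2.5133 * 24.2 = 60.821 m/s
Tip speed ratio:
  TSR = v_tip / v_wind = 60.821 / 7.6 = 8.003

8.003


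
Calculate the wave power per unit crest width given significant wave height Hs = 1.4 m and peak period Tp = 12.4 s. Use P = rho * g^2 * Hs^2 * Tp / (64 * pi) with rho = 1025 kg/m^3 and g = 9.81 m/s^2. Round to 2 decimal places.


Apply wave power formula:
  g^2 = 9.81^2 = 96.2361
  Hs^2 = 1.4^2 = 1.96
  Numerator = rho * g^2 * Hs^2 * Tp = 1025 * 96.2361 * 1.96 * 12.4 = 2397395.23
  Denominator = 64 * pi = 201.0619
  P = 2397395.23 / 201.0619 = 11923.67 W/m

11923.67


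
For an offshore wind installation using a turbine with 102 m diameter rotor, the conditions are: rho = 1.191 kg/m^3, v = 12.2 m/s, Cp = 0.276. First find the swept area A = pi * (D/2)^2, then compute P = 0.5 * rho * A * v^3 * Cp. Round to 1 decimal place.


Step 1 -- Compute swept area:
  A = pi * (D/2)^2 = pi * (102/2)^2 = 8171.28 m^2
Step 2 -- Apply wind power equation:
  P = 0.5 * rho * A * v^3 * Cp
  v^3 = 12.2^3 = 1815.848
  P = 0.5 * 1.191 * 8171.28 * 1815.848 * 0.276
  P = 2438712.3 W

2438712.3


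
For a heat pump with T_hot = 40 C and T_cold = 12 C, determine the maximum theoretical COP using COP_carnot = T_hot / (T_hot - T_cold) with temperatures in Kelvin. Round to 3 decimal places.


Convert to Kelvin:
  T_hot = 40 + 273.15 = 313.15 K
  T_cold = 12 + 273.15 = 285.15 K
Apply Carnot COP formula:
  COP = T_hot_K / (T_hot_K - T_cold_K) = 313.15 / 28.0
  COP = 11.184

11.184


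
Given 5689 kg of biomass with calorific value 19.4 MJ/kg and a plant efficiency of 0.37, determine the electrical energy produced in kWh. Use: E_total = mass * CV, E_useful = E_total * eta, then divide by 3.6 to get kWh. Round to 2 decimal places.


Total energy = mass * CV = 5689 * 19.4 = 110366.6 MJ
Useful energy = total * eta = 110366.6 * 0.37 = 40835.64 MJ
Convert to kWh: 40835.64 / 3.6
Useful energy = 11343.23 kWh

11343.23


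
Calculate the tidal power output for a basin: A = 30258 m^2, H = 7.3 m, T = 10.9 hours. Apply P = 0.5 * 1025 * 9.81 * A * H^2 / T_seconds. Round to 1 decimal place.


Convert period to seconds: T = 10.9 * 3600 = 39240.0 s
H^2 = 7.3^2 = 53.29
P = 0.5 * rho * g * A * H^2 / T
P = 0.5 * 1025 * 9.81 * 30258 * 53.29 / 39240.0
P = 206595.0 W

206595.0


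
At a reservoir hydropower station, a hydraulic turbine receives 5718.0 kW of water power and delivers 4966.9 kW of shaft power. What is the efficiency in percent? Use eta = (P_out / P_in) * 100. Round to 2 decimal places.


Turbine efficiency = (output power / input power) * 100
eta = (4966.9 / 5718.0) * 100
eta = 86.86%

86.86


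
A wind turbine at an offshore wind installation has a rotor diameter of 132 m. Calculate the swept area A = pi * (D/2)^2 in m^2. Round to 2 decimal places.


Compute the rotor radius:
  r = D / 2 = 132 / 2 = 66.0 m
Calculate swept area:
  A = pi * r^2 = pi * 66.0^2
  A = 13684.78 m^2

13684.78


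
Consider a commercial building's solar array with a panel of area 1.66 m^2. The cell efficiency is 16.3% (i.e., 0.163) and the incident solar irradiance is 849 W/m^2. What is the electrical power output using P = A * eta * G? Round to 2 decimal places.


Use the solar power formula P = A * eta * G.
Given: A = 1.66 m^2, eta = 0.163, G = 849 W/m^2
P = 1.66 * 0.163 * 849
P = 229.72 W

229.72


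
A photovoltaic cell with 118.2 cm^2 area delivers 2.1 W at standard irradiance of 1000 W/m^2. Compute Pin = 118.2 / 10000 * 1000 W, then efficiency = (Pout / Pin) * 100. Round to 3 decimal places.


First compute the input power:
  Pin = area_cm2 / 10000 * G = 118.2 / 10000 * 1000 = 11.82 W
Then compute efficiency:
  Efficiency = (Pout / Pin) * 100 = (2.1 / 11.82) * 100
  Efficiency = 17.766%

17.766


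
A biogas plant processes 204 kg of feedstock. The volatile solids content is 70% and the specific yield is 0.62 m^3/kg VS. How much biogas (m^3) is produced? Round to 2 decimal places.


Compute volatile solids:
  VS = mass * VS_fraction = 204 * 0.7 = 142.8 kg
Calculate biogas volume:
  Biogas = VS * specific_yield = 142.8 * 0.62
  Biogas = 88.54 m^3

88.54


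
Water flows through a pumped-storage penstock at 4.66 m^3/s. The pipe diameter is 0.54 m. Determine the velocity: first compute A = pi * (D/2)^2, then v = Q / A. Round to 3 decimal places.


Compute pipe cross-sectional area:
  A = pi * (D/2)^2 = pi * (0.54/2)^2 = 0.229 m^2
Calculate velocity:
  v = Q / A = 4.66 / 0.229
  v = 20.347 m/s

20.347


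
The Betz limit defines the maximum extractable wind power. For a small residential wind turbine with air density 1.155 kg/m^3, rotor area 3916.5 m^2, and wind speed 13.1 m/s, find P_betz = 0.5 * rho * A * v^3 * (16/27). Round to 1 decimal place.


The Betz coefficient Cp_max = 16/27 = 0.5926
v^3 = 13.1^3 = 2248.091
P_betz = 0.5 * rho * A * v^3 * Cp_max
P_betz = 0.5 * 1.155 * 3916.5 * 2248.091 * 0.5926
P_betz = 3013146.3 W

3013146.3


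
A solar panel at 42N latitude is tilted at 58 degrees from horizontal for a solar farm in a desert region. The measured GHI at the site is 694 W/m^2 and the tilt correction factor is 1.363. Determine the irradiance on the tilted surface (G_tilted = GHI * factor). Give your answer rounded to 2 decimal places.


Identify the given values:
  GHI = 694 W/m^2, tilt correction factor = 1.363
Apply the formula G_tilted = GHI * factor:
  G_tilted = 694 * 1.363
  G_tilted = 945.92 W/m^2

945.92


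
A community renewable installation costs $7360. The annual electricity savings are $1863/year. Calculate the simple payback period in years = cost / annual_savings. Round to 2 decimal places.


Simple payback period = initial cost / annual savings
Payback = 7360 / 1863
Payback = 3.95 years

3.95


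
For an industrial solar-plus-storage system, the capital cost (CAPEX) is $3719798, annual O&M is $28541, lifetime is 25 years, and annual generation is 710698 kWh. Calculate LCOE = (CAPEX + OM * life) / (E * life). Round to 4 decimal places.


Total cost = CAPEX + OM * lifetime = 3719798 + 28541 * 25 = 3719798 + 713525 = 4433323
Total generation = annual * lifetime = 710698 * 25 = 17767450 kWh
LCOE = 4433323 / 17767450
LCOE = 0.2495 $/kWh

0.2495


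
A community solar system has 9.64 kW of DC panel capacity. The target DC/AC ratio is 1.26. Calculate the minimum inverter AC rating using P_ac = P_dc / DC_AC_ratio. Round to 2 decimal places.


The inverter AC capacity is determined by the DC/AC ratio.
Given: P_dc = 9.64 kW, DC/AC ratio = 1.26
P_ac = P_dc / ratio = 9.64 / 1.26
P_ac = 7.65 kW

7.65


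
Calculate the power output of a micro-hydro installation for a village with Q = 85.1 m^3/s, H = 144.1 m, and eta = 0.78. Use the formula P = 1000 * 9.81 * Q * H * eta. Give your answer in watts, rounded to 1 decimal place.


Apply the hydropower formula P = rho * g * Q * H * eta
rho * g = 1000 * 9.81 = 9810.0
P = 9810.0 * 85.1 * 144.1 * 0.78
P = 93833334.7 W

93833334.7


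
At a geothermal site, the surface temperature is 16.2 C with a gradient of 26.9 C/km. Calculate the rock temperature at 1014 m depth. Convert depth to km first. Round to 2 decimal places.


Convert depth to km: 1014 / 1000 = 1.014 km
Temperature increase = gradient * depth_km = 26.9 * 1.014 = 27.28 C
Temperature at depth = T_surface + delta_T = 16.2 + 27.28
T = 43.48 C

43.48


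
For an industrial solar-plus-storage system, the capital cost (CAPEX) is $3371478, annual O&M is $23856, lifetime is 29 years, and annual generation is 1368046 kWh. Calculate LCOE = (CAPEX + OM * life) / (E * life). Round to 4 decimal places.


Total cost = CAPEX + OM * lifetime = 3371478 + 23856 * 29 = 3371478 + 691824 = 4063302
Total generation = annual * lifetime = 1368046 * 29 = 39673334 kWh
LCOE = 4063302 / 39673334
LCOE = 0.1024 $/kWh

0.1024


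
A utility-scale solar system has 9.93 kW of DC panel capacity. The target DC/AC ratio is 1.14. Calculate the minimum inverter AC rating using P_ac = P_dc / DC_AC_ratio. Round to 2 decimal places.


The inverter AC capacity is determined by the DC/AC ratio.
Given: P_dc = 9.93 kW, DC/AC ratio = 1.14
P_ac = P_dc / ratio = 9.93 / 1.14
P_ac = 8.71 kW

8.71


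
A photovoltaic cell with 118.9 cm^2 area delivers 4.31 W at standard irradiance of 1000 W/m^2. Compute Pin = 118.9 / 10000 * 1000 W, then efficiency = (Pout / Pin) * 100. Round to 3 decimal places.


First compute the input power:
  Pin = area_cm2 / 10000 * G = 118.9 / 10000 * 1000 = 11.89 W
Then compute efficiency:
  Efficiency = (Pout / Pin) * 100 = (4.31 / 11.89) * 100
  Efficiency = 36.249%

36.249


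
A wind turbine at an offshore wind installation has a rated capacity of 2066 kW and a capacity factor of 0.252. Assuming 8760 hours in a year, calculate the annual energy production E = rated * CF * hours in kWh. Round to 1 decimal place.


Annual energy = rated_kW * capacity_factor * hours_per_year
Given: P_rated = 2066 kW, CF = 0.252, hours = 8760
E = 2066 * 0.252 * 8760
E = 4560736.3 kWh

4560736.3


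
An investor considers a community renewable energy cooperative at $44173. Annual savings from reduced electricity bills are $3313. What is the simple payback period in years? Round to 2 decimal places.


Simple payback period = initial cost / annual savings
Payback = 44173 / 3313
Payback = 13.33 years

13.33


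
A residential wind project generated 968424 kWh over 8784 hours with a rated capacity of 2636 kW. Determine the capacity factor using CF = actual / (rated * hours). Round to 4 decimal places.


Capacity factor = actual output / maximum possible output
Maximum possible = rated * hours = 2636 * 8784 = 23154624 kWh
CF = 968424 / 23154624
CF = 0.0418

0.0418


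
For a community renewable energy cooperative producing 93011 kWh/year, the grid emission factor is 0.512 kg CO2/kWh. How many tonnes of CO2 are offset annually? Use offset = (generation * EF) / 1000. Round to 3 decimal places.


CO2 offset in kg = generation * emission_factor
CO2 offset = 93011 * 0.512 = 47621.63 kg
Convert to tonnes:
  CO2 offset = 47621.63 / 1000 = 47.622 tonnes

47.622


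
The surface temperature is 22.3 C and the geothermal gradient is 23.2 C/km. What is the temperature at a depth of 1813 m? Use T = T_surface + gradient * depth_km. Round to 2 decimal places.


Convert depth to km: 1813 / 1000 = 1.813 km
Temperature increase = gradient * depth_km = 23.2 * 1.813 = 42.06 C
Temperature at depth = T_surface + delta_T = 22.3 + 42.06
T = 64.36 C

64.36


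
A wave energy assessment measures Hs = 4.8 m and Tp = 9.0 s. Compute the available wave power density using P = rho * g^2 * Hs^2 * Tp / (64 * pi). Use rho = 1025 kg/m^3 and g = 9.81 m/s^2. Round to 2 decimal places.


Apply wave power formula:
  g^2 = 9.81^2 = 96.2361
  Hs^2 = 4.8^2 = 23.04
  Numerator = rho * g^2 * Hs^2 * Tp = 1025 * 96.2361 * 23.04 * 9.0 = 20454405.64
  Denominator = 64 * pi = 201.0619
  P = 20454405.64 / 201.0619 = 101731.87 W/m

101731.87


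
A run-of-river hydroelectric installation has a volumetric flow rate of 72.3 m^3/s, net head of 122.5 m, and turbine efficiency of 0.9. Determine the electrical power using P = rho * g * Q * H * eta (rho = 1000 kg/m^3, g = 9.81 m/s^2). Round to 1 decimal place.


Apply the hydropower formula P = rho * g * Q * H * eta
rho * g = 1000 * 9.81 = 9810.0
P = 9810.0 * 72.3 * 122.5 * 0.9
P = 78196245.8 W

78196245.8


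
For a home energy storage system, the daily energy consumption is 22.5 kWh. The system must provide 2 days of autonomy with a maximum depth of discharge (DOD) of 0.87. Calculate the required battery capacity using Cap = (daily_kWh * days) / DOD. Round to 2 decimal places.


Total energy needed = daily * days = 22.5 * 2 = 45.0 kWh
Account for depth of discharge:
  Cap = total_energy / DOD = 45.0 / 0.87
  Cap = 51.72 kWh

51.72


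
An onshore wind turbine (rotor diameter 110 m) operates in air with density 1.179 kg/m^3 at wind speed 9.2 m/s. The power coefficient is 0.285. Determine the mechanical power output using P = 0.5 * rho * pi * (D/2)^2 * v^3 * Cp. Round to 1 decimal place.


Step 1 -- Compute swept area:
  A = pi * (D/2)^2 = pi * (110/2)^2 = 9503.32 m^2
Step 2 -- Apply wind power equation:
  P = 0.5 * rho * A * v^3 * Cp
  v^3 = 9.2^3 = 778.688
  P = 0.5 * 1.179 * 9503.32 * 778.688 * 0.285
  P = 1243275.6 W

1243275.6


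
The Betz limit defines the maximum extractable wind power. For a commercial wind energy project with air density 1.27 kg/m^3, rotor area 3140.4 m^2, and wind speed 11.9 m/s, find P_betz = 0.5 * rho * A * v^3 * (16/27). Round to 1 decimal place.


The Betz coefficient Cp_max = 16/27 = 0.5926
v^3 = 11.9^3 = 1685.159
P_betz = 0.5 * rho * A * v^3 * Cp_max
P_betz = 0.5 * 1.27 * 3140.4 * 1685.159 * 0.5926
P_betz = 1991387.6 W

1991387.6


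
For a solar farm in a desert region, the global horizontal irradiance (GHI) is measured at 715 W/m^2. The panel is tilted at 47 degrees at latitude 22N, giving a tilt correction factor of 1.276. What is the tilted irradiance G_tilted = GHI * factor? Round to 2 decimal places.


Identify the given values:
  GHI = 715 W/m^2, tilt correction factor = 1.276
Apply the formula G_tilted = GHI * factor:
  G_tilted = 715 * 1.276
  G_tilted = 912.34 W/m^2

912.34


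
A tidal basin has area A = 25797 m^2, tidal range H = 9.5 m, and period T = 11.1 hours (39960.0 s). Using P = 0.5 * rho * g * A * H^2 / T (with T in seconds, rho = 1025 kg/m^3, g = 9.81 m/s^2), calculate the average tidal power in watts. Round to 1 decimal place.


Convert period to seconds: T = 11.1 * 3600 = 39960.0 s
H^2 = 9.5^2 = 90.25
P = 0.5 * rho * g * A * H^2 / T
P = 0.5 * 1025 * 9.81 * 25797 * 90.25 / 39960.0
P = 292923.2 W

292923.2


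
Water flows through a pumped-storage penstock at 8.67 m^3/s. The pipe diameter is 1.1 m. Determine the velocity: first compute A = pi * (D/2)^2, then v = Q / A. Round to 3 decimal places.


Compute pipe cross-sectional area:
  A = pi * (D/2)^2 = pi * (1.1/2)^2 = 0.9503 m^2
Calculate velocity:
  v = Q / A = 8.67 / 0.9503
  v = 9.123 m/s

9.123


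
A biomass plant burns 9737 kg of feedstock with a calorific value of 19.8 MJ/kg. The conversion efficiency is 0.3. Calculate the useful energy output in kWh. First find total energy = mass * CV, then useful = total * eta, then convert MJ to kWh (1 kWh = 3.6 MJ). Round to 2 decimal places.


Total energy = mass * CV = 9737 * 19.8 = 192792.6 MJ
Useful energy = total * eta = 192792.6 * 0.3 = 57837.78 MJ
Convert to kWh: 57837.78 / 3.6
Useful energy = 16066.05 kWh

16066.05


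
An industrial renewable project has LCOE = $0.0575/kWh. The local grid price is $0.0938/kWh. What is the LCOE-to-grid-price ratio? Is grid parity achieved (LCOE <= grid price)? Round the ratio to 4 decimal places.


Compare LCOE to grid price:
  LCOE = $0.0575/kWh, Grid price = $0.0938/kWh
  Ratio = LCOE / grid_price = 0.0575 / 0.0938 = 0.6130
  Grid parity achieved (ratio <= 1)? yes

0.6130


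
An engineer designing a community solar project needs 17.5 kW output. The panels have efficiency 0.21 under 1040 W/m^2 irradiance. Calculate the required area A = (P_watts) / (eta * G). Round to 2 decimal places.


Convert target power to watts: P = 17.5 * 1000 = 17500.0 W
Compute denominator: eta * G = 0.21 * 1040 = 218.4
Required area A = P / (eta * G) = 17500.0 / 218.4
A = 80.13 m^2

80.13


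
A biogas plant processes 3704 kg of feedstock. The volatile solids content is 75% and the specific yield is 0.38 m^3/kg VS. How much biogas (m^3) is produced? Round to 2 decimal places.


Compute volatile solids:
  VS = mass * VS_fraction = 3704 * 0.75 = 2778.0 kg
Calculate biogas volume:
  Biogas = VS * specific_yield = 2778.0 * 0.38
  Biogas = 1055.64 m^3

1055.64
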